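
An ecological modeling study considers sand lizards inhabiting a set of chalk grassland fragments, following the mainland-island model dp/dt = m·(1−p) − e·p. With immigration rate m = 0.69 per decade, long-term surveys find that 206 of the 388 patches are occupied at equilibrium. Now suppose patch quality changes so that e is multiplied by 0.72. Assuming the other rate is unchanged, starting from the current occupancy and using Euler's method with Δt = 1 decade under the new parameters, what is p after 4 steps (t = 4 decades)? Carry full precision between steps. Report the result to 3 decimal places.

0.611

Observed p* = 206/388 = 0.53093.
Balance m(1−p*) = e·p* gives e = m(1−p*)/p* = 0.69×0.46907/0.53093 = 0.60961.
Starting from p₀ = 0.53093; update p ← p + (dp/dt)·Δt with the new parameters.
step 1: Δp = +0.09062, p = 0.62155
step 2: Δp = -0.01168, p = 0.60987
step 3: Δp = +0.00151, p = 0.61138
step 4: Δp = -0.00019, p = 0.61118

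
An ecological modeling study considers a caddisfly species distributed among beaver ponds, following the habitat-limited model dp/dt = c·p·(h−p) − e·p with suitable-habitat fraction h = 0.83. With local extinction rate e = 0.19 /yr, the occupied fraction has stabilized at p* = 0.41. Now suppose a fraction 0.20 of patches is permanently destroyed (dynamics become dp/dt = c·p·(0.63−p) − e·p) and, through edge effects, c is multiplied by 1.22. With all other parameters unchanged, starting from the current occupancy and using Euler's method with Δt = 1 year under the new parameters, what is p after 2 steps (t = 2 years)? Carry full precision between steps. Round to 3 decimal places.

0.362

Balance c(h−p*) = e gives c = e/(0.83 − 0.41000) = 0.19/0.42000 = 0.45238.
Starting from p₀ = 0.41000; update p ← p + (dp/dt)·Δt with the new parameters.
  1  |  dp/dt·Δt = -0.028118  |  p_1 = 0.381882
  2  |  dp/dt·Δt = -0.020264  |  p_2 = 0.361618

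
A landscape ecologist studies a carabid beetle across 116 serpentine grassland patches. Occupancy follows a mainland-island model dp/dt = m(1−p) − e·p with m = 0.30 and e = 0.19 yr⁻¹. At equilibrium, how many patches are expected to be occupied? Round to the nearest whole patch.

71

p* = m/(m+e) = 0.30/0.4900 = 0.6122.
Expected occupied patches = N × p* = 116 × 0.6122 = 71.02 ≈ 71.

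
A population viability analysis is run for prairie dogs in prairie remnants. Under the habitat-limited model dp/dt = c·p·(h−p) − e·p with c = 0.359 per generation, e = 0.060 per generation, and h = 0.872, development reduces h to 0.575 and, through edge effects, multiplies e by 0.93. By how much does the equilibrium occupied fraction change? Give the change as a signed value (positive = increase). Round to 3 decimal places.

-0.285

Before: p* = h − e/c = 0.872 − 0.060/0.359 = 0.872 − 0.1671 = 0.7049.
After: c = 0.359, e = 0.0558, h = 0.575; p* = 0.575 − 0.0558/0.359 = 0.4196.
Δp* = 0.4196 − 0.7049 = -0.2853.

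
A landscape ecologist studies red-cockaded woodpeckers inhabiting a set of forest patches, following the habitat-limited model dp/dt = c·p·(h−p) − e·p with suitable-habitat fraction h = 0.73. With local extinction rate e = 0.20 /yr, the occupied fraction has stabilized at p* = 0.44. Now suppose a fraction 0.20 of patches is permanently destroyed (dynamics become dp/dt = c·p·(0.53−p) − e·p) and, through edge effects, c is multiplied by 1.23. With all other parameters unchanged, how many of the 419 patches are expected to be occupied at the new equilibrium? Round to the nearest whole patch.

123

Balance c(h−p*) = e gives c = e/(0.73 − 0.44000) = 0.20/0.29000 = 0.68966.
New p* = 0.53 − e/c = 0.53 − 0.20000/0.84828 = 0.29423.
Expected occupied = 419 × 0.29423 = 123.28 ≈ 123.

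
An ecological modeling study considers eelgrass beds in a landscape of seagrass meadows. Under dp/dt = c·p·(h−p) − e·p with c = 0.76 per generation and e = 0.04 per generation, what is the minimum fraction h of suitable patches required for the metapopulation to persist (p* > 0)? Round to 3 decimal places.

p* = h − e/c is positive only when h > e/c.
h_min = e/c = 0.04/0.76 = 0.0526.

0.053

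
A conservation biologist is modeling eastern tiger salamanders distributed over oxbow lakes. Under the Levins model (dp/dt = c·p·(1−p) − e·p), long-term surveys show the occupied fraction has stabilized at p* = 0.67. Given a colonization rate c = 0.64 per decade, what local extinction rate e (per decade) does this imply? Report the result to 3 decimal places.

At equilibrium c(1−p*) = e.
e = 0.64 × (1 − 0.67) = 0.64 × 0.3300 = 0.2112.

0.211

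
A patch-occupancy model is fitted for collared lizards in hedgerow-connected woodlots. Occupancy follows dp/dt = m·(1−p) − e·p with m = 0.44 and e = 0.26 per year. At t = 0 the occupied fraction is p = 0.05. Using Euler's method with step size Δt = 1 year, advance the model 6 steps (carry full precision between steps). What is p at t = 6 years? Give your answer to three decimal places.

Update rule: p ← p + [m·(1−p) − e·p]·Δt with Δt = 1.
step 1: Δp = +0.40500, p = 0.45500
step 2: Δp = +0.12150, p = 0.57650
step 3: Δp = +0.03645, p = 0.61295
step 4: Δp = +0.01094, p = 0.62389
step 5: Δp = +0.00328, p = 0.62717
step 6: Δp = +0.00098, p = 0.62815

0.628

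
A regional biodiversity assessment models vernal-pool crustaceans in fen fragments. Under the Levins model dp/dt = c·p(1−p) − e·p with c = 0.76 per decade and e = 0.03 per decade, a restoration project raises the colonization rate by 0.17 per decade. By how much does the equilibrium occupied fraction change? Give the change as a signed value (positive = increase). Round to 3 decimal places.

Before: p* = 1 − 0.03/0.76 = 0.9605.
After the change, c = 0.93, e = 0.03, so p* = 1 − 0.03/0.93 = 0.9677.
Δp* = 0.9677 − 0.9605 = +0.0072.

0.007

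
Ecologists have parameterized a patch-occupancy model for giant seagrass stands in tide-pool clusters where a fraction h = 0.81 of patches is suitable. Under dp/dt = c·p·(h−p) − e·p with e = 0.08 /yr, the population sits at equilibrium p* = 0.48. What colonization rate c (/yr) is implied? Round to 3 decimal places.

At equilibrium c(h−p*) = e, so c = e/(h−p*).
c = 0.08/(0.81 − 0.48) = 0.08/0.3300 = 0.2424.

0.242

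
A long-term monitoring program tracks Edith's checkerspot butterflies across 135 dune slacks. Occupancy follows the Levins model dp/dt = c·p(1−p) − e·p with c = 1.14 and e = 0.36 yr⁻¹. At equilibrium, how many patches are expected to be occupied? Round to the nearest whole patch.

p* = 1 − e/c = 1 − 0.36/1.14 = 0.6842.
Expected occupied patches = N × p* = 135 × 0.6842 = 92.37 ≈ 92.

92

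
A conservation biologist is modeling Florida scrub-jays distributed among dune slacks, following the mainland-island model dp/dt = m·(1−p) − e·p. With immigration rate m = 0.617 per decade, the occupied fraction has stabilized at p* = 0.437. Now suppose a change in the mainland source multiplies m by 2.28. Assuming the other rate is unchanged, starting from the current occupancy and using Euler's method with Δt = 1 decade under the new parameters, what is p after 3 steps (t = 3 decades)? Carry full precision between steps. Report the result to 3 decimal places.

Balance m(1−p*) = e·p* gives e = m(1−p*)/p* = 0.617×0.56300/0.43700 = 0.79490.
Starting from p₀ = 0.43700; update p ← p + (dp/dt)·Δt with the new parameters.
  1  |  dp/dt·Δt = +0.444635  |  p_1 = 0.881635
  2  |  dp/dt·Δt = -0.534300  |  p_2 = 0.347335
  3  |  dp/dt·Δt = +0.642046  |  p_3 = 0.989381

0.989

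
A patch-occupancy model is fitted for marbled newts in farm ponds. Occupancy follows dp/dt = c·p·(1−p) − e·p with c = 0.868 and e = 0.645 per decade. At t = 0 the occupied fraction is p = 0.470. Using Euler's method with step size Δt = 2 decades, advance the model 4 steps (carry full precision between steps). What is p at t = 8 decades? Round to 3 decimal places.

Update rule: p ← p + [c·p·(1−p) − e·p]·Δt with Δt = 2.
p: 0.47000 → 0.29614  (Δp = -0.17386)
p: 0.29614 → 0.27597  (Δp = -0.02017)
p: 0.27597 → 0.26684  (Δp = -0.00913)
p: 0.26684 → 0.26224  (Δp = -0.00460)

0.262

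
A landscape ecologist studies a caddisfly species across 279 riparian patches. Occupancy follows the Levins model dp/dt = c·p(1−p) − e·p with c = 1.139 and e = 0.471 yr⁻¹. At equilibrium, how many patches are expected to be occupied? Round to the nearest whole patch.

164

p* = 1 − e/c = 1 − 0.471/1.139 = 0.5865.
Expected occupied patches = N × p* = 279 × 0.5865 = 163.63 ≈ 164.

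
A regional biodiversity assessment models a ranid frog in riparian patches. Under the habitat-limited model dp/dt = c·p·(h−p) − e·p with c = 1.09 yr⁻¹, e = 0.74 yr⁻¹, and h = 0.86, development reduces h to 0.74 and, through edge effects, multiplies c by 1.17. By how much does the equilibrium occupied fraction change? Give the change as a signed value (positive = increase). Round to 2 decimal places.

Before: p* = h − e/c = 0.86 − 0.74/1.09 = 0.86 − 0.6789 = 0.1811.
After: c = 1.2753, e = 0.74, h = 0.74; p* = 0.74 − 0.74/1.2753 = 0.1597.
Δp* = 0.1597 − 0.1811 = -0.0214.

-0.02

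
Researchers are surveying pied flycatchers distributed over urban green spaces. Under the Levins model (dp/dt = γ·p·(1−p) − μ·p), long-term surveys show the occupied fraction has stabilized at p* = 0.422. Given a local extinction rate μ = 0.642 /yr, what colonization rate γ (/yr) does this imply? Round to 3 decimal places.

1.111

At equilibrium γ(1−p*) = μ, so γ = μ/(1−p*).
γ = 0.642/(1 − 0.422) = 0.642/0.5780 = 1.1107.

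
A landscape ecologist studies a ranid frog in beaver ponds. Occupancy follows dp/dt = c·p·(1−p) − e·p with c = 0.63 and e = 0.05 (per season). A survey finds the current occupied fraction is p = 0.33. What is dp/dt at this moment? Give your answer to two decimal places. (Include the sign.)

Colonization term: c·p·(1−p) = 0.63×0.33×0.6700 = 0.13929.
Extinction term: e·p = 0.01650.
dp/dt = 0.13929 − 0.01650 = 0.12279.

0.12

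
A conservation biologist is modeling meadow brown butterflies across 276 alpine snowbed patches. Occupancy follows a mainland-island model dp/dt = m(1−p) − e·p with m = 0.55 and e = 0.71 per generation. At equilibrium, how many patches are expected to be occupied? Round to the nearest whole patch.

120

p* = m/(m+e) = 0.55/1.2600 = 0.4365.
Expected occupied patches = N × p* = 276 × 0.4365 = 120.48 ≈ 120.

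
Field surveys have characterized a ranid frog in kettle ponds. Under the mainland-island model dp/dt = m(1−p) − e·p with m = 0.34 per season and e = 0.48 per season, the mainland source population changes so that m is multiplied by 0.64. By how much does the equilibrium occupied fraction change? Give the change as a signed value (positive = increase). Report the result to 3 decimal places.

-0.103

Before: p* = 0.34/(0.34+0.48) = 0.4146.
After: m = 0.2176, e = 0.48; p* = 0.2176/0.6976 = 0.3119.
Δp* = 0.3119 − 0.4146 = -0.1027.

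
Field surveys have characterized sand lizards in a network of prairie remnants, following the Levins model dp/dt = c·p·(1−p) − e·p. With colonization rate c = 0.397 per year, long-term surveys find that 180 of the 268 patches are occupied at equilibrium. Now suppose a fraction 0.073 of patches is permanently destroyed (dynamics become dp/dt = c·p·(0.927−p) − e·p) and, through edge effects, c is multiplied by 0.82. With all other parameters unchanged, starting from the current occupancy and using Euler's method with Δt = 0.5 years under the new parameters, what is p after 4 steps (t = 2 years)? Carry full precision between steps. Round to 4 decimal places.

0.6193

Observed p* = 180/268 = 0.67164.
Balance c(1−p*) = e gives e = 0.397×(1 − 0.67164) = 0.13036.
Starting from p₀ = 0.67164; update p ← p + (dp/dt)·Δt with the new parameters.
step 1: Δp = -0.01586, p = 0.65578
step 2: Δp = -0.01379, p = 0.64199
step 3: Δp = -0.01206, p = 0.62993
step 4: Δp = -0.01060, p = 0.61933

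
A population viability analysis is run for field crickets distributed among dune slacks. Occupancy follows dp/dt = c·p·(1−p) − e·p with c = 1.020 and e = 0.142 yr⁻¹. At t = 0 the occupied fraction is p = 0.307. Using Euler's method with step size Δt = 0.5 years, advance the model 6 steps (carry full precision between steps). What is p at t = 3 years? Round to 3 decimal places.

0.779

Update rule: p ← p + [c·p·(1−p) − e·p]·Δt with Δt = 0.5.
  1  |  dp/dt·Δt = +0.086706  |  p_1 = 0.393706
  2  |  dp/dt·Δt = +0.093785  |  p_2 = 0.487491
  3  |  dp/dt·Δt = +0.092808  |  p_3 = 0.580299
  4  |  dp/dt·Δt = +0.083010  |  p_4 = 0.663309
  5  |  dp/dt·Δt = +0.066803  |  p_5 = 0.730113
  6  |  dp/dt·Δt = +0.048657  |  p_6 = 0.778769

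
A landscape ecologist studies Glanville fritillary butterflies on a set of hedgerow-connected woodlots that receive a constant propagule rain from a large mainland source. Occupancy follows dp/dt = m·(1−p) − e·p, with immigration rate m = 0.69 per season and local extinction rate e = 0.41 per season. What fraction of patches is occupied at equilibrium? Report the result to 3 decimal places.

0.627

At equilibrium the propagule rain into empty patches balances local extinction: m(1−p*) = e·p*.
p* = m/(m+e) = 0.69/(0.69+0.41) = 0.69/1.1000 = 0.6273.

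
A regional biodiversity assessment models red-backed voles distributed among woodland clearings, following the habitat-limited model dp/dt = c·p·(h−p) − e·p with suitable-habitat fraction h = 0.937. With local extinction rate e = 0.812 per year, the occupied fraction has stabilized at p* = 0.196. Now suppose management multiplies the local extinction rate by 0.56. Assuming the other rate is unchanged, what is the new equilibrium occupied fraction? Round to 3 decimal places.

0.522

Balance c(h−p*) = e gives c = e/(0.937 − 0.19600) = 0.812/0.74100 = 1.09582.
New p* = 0.937 − e/c = 0.937 − 0.45472/1.09582 = 0.52204.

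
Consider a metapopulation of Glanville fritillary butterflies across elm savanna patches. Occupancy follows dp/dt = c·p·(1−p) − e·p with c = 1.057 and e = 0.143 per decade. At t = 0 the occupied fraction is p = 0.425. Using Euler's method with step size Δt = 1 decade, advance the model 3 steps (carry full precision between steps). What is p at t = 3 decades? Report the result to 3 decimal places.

0.850

Update rule: p ← p + [c·p·(1−p) − e·p]·Δt with Δt = 1.
step 1: Δp = +0.19753, p = 0.62253
step 2: Δp = +0.15936, p = 0.78189
step 3: Δp = +0.06845, p = 0.85034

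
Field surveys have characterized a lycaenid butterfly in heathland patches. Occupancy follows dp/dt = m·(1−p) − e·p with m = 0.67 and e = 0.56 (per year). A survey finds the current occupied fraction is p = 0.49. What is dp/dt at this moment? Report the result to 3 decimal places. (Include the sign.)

Colonization term: m·(1−p) = 0.67×0.5100 = 0.34170.
Extinction term: e·p = 0.27440.
dp/dt = 0.34170 − 0.27440 = 0.06730.

0.067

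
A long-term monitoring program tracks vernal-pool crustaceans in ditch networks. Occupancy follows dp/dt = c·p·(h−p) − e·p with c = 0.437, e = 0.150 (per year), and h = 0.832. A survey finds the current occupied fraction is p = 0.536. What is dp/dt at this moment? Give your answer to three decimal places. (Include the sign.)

-0.011

Colonization term: c·p·(h−p) = 0.437×0.536×0.2960 = 0.06933.
Extinction term: e·p = 0.08040.
dp/dt = 0.06933 − 0.08040 = -0.01107.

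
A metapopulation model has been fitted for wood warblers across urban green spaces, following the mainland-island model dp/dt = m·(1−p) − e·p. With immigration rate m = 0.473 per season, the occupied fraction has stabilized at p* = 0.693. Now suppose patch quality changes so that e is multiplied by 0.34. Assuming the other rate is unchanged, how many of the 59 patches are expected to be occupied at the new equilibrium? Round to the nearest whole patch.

51

Balance m(1−p*) = e·p* gives e = m(1−p*)/p* = 0.473×0.30700/0.69300 = 0.20954.
New p* = m/(m+e) = 0.47300/(0.47300+0.07124) = 0.86910.
Expected occupied = 59 × 0.86910 = 51.28 ≈ 51.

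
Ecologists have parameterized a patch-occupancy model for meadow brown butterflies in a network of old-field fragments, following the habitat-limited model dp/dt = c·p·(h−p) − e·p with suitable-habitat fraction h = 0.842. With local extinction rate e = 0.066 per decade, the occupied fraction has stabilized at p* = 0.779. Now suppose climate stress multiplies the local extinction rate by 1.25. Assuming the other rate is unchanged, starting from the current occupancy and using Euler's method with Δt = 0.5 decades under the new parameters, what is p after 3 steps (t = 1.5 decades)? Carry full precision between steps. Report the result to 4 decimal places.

Balance c(h−p*) = e gives c = e/(0.842 − 0.77900) = 0.066/0.06300 = 1.04762.
Starting from p₀ = 0.77900; update p ← p + (dp/dt)·Δt with the new parameters.
step 1: Δp = -0.00643, p = 0.77257
step 2: Δp = -0.00377, p = 0.76880
step 3: Δp = -0.00224, p = 0.76657

0.7666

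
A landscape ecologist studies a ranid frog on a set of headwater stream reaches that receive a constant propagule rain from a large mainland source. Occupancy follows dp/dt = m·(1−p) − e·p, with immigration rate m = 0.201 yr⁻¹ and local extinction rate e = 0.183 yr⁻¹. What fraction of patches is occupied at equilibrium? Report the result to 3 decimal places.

0.523

At equilibrium the propagule rain into empty patches balances local extinction: m(1−p*) = e·p*.
p* = m/(m+e) = 0.201/(0.201+0.183) = 0.201/0.3840 = 0.5234.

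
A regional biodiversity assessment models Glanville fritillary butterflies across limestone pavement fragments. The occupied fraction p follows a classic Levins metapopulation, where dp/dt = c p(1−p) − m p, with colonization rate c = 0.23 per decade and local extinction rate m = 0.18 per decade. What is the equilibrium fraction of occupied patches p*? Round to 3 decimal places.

0.217

Setting dp/dt = 0 and dividing through by p* gives c·(1−p*) = m.
So p* = 1 − m/c = 1 − 0.18/0.23 = 1 − 0.7826 = 0.2174.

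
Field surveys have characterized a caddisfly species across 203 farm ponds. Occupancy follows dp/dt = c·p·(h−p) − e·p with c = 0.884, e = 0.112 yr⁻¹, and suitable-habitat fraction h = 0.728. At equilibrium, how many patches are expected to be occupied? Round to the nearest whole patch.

p* = h − e/c = 0.728 − 0.1267 = 0.6013.
Expected occupied patches = N × p* = 203 × 0.6013 = 122.06 ≈ 122.

122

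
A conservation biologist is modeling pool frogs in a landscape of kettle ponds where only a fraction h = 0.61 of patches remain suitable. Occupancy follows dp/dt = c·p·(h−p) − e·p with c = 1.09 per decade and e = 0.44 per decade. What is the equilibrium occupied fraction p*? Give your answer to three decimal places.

0.206

Setting dp/dt = 0 and dividing by p* gives c·(h−p*) = e.
So p* = h − e/c = 0.61 − 0.44/1.09 = 0.61 − 0.4037 = 0.2063.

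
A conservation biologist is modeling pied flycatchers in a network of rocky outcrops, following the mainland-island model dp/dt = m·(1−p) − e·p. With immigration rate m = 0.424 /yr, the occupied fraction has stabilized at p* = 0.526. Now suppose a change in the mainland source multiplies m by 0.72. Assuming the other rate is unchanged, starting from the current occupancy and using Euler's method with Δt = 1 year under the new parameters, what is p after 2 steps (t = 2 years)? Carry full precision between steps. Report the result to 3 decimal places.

Balance m(1−p*) = e·p* gives e = m(1−p*)/p* = 0.424×0.47400/0.52600 = 0.38208.
Starting from p₀ = 0.52600; update p ← p + (dp/dt)·Δt with the new parameters.
  1  |  dp/dt·Δt = -0.056273  |  p_1 = 0.469727
  2  |  dp/dt·Δt = -0.017593  |  p_2 = 0.452134

0.452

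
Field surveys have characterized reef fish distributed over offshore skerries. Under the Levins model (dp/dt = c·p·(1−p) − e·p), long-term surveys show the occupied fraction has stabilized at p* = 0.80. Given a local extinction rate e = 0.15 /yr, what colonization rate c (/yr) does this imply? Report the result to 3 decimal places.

At equilibrium c(1−p*) = e, so c = e/(1−p*).
c = 0.15/(1 − 0.80) = 0.15/0.2000 = 0.7500.

0.750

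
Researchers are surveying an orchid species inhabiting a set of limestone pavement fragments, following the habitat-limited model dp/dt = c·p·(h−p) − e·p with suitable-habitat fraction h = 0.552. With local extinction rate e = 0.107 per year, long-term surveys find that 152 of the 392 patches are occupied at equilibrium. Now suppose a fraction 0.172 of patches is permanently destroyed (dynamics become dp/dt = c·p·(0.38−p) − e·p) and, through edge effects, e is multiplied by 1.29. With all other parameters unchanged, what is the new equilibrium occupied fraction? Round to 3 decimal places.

Observed p* = 152/392 = 0.38776.
Balance c(h−p*) = e gives c = e/(0.552 − 0.38776) = 0.107/0.16424 = 0.65149.
New p* = 0.38 − e/c = 0.38 − 0.13803/0.65149 = 0.16813.

0.168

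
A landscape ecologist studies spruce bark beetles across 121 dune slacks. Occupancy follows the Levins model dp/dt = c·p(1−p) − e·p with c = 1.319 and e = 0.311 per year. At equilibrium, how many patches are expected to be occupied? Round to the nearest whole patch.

92

p* = 1 − e/c = 1 − 0.311/1.319 = 0.7642.
Expected occupied patches = N × p* = 121 × 0.7642 = 92.47 ≈ 92.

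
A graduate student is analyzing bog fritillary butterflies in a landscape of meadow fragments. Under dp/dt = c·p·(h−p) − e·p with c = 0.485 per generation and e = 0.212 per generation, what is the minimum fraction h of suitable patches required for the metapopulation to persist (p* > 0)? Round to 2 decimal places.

0.44

p* = h − e/c is positive only when h > e/c.
h_min = e/c = 0.212/0.485 = 0.4371.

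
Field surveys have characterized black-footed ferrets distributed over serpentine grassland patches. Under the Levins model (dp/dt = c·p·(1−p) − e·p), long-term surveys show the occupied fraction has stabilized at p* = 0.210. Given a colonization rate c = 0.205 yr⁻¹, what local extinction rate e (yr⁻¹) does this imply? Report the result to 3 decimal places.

At equilibrium c(1−p*) = e.
e = 0.205 × (1 − 0.210) = 0.205 × 0.7900 = 0.1620.

0.162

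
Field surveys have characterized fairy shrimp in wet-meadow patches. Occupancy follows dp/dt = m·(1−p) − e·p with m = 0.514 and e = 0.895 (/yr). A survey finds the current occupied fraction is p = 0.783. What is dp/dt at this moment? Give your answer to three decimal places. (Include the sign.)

Colonization term: m·(1−p) = 0.514×0.2170 = 0.11154.
Extinction term: e·p = 0.70078.
dp/dt = 0.11154 − 0.70078 = -0.58925.

-0.589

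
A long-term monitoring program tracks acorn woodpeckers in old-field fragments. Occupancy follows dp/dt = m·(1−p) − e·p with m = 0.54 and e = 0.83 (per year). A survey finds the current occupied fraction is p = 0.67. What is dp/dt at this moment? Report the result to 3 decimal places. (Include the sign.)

-0.378

Colonization term: m·(1−p) = 0.54×0.3300 = 0.17820.
Extinction term: e·p = 0.55610.
dp/dt = 0.17820 − 0.55610 = -0.37790.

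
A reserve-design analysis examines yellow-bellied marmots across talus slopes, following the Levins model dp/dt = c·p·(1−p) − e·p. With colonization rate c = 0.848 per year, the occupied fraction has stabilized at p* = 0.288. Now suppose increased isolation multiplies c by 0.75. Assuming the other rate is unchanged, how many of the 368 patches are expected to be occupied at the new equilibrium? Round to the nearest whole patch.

19

Balance c(1−p*) = e gives e = 0.848×(1 − 0.28800) = 0.60378.
New p* = 1 − e/c = 1 − 0.60378/0.63600 = 0.05066.
Expected occupied = 368 × 0.05066 = 18.64 ≈ 19.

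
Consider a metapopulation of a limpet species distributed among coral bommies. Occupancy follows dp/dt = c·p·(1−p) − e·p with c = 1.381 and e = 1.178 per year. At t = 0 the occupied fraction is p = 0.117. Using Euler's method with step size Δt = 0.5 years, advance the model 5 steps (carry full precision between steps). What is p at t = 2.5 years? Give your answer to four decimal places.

Update rule: p ← p + [c·p·(1−p) − e·p]·Δt with Δt = 0.5.
p: 0.11700 → 0.11942  (Δp = +0.00242)
p: 0.11942 → 0.12170  (Δp = +0.00227)
p: 0.12170 → 0.12382  (Δp = +0.00213)
p: 0.12382 → 0.12580  (Δp = +0.00198)
p: 0.12580 → 0.12764  (Δp = +0.00184)

0.1276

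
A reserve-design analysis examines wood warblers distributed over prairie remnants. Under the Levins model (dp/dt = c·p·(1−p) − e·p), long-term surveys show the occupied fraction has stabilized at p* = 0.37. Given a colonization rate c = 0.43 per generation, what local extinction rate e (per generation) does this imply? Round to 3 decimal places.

0.271

At equilibrium c(1−p*) = e.
e = 0.43 × (1 − 0.37) = 0.43 × 0.6300 = 0.2709.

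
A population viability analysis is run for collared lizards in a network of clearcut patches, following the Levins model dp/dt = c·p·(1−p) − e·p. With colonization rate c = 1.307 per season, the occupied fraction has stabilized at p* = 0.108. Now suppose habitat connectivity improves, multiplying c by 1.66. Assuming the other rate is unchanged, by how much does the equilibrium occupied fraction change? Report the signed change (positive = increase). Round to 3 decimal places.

0.355

Balance c(1−p*) = e gives e = 1.307×(1 − 0.10800) = 1.16584.
New p* = 1 − e/c = 1 − 1.16584/2.16962 = 0.46265.
Δp* = 0.46265 − 0.10800 = +0.35465.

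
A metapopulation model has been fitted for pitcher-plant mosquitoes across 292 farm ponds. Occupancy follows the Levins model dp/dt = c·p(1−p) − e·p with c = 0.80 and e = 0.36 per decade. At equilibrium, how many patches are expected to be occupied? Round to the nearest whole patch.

p* = 1 − e/c = 1 − 0.36/0.80 = 0.5500.
Expected occupied patches = N × p* = 292 × 0.5500 = 160.60 ≈ 161.

161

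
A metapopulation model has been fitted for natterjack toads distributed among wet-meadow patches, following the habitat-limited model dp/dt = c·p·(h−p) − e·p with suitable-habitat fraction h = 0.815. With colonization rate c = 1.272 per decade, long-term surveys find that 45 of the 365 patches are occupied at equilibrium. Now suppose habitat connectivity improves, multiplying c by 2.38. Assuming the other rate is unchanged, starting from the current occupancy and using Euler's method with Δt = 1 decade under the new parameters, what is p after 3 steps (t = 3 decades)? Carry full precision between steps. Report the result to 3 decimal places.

Observed p* = 45/365 = 0.12329.
Balance c(h−p*) = e gives e = 1.272×(0.815 − 0.12329) = 0.87986.
Starting from p₀ = 0.12329; update p ← p + (dp/dt)·Δt with the new parameters.
  1  |  dp/dt·Δt = +0.149696  |  p_1 = 0.272984
  2  |  dp/dt·Δt = +0.207746  |  p_2 = 0.480730
  3  |  dp/dt·Δt = +0.063503  |  p_3 = 0.544233

0.544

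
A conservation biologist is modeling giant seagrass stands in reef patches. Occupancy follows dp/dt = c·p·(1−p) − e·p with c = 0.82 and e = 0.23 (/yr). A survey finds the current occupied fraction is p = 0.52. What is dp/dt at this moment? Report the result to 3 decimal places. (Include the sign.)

Colonization term: c·p·(1−p) = 0.82×0.52×0.4800 = 0.20467.
Extinction term: e·p = 0.11960.
dp/dt = 0.20467 − 0.11960 = 0.08507.

0.085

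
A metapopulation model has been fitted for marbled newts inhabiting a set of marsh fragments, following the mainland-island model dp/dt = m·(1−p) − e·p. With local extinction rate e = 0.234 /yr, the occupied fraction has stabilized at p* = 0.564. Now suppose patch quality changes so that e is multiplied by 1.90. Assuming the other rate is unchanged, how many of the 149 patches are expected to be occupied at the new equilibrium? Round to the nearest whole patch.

60

Balance m(1−p*) = e·p* gives m = e·p*/(1−p*) = 0.234×0.56400/0.43600 = 0.30270.
New p* = m/(m+e) = 0.30270/(0.30270+0.44460) = 0.40506.
Expected occupied = 149 × 0.40506 = 60.35 ≈ 60.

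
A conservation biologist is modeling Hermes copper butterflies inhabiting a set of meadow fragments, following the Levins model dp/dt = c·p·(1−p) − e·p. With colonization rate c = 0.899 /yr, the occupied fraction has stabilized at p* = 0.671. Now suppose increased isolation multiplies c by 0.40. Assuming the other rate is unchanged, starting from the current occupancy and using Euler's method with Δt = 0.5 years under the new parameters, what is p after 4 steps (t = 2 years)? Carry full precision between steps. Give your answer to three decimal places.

Balance c(1−p*) = e gives e = 0.899×(1 − 0.67100) = 0.29577.
Starting from p₀ = 0.67100; update p ← p + (dp/dt)·Δt with the new parameters.
  1  |  dp/dt·Δt = -0.059539  |  p_1 = 0.611461
  2  |  dp/dt·Δt = -0.047710  |  p_2 = 0.563751
  3  |  dp/dt·Δt = -0.039151  |  p_3 = 0.524600
  4  |  dp/dt·Δt = -0.032740  |  p_4 = 0.491860

0.492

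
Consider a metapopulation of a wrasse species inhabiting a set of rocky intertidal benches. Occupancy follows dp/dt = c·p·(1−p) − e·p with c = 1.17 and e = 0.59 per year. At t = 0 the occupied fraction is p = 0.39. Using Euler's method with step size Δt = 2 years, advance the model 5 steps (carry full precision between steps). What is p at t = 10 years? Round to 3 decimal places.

Update rule: p ← p + [c·p·(1−p) − e·p]·Δt with Δt = 2.
t = 2: p = 0.39000 + (+0.09649) = 0.48649
t = 4: p = 0.48649 + (+0.01052) = 0.49701
t = 6: p = 0.49701 + (-0.00149) = 0.49552
t = 8: p = 0.49552 + (+0.00024) = 0.49576
t = 10: p = 0.49576 + (-0.00004) = 0.49572

0.496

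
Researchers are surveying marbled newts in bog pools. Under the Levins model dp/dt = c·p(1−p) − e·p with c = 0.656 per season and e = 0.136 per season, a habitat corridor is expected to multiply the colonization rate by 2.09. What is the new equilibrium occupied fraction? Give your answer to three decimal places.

Before: p* = 1 − 0.136/0.656 = 0.7927.
After the change, c = 1.37104, e = 0.136, so p* = 1 − 0.136/1.37104 = 0.9008.

0.901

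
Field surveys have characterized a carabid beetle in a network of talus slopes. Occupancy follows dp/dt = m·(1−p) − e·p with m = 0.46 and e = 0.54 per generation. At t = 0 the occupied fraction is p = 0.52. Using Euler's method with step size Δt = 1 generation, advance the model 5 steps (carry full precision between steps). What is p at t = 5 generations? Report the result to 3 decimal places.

Update rule: p ← p + [m·(1−p) − e·p]·Δt with Δt = 1.
  1  |  dp/dt·Δt = -0.060000  |  p_1 = 0.460000
  2  |  dp/dt·Δt = +0.000000  |  p_2 = 0.460000
  3  |  dp/dt·Δt = +0.000000  |  p_3 = 0.460000
  4  |  dp/dt·Δt = +0.000000  |  p_4 = 0.460000
  5  |  dp/dt·Δt = +0.000000  |  p_5 = 0.460000

0.460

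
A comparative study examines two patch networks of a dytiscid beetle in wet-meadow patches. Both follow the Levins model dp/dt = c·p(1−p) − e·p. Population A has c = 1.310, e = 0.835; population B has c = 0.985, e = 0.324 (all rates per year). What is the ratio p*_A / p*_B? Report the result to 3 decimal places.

A: p*_A = 1 − 0.835/1.310 = 0.3626.
B: p*_B = 1 − 0.324/0.985 = 0.6711.
p*_A / p*_B = 0.3626/0.6711 = 0.5403.

0.540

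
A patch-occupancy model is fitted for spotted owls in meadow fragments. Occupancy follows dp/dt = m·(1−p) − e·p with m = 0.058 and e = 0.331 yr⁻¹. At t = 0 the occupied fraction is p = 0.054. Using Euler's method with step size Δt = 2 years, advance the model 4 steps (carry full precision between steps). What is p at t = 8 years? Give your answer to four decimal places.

0.1489

Update rule: p ← p + [m·(1−p) − e·p]·Δt with Δt = 2.
t = 2: p = 0.05400 + (+0.07399) = 0.12799
t = 4: p = 0.12799 + (+0.01643) = 0.14441
t = 6: p = 0.14441 + (+0.00365) = 0.14806
t = 8: p = 0.14806 + (+0.00081) = 0.14887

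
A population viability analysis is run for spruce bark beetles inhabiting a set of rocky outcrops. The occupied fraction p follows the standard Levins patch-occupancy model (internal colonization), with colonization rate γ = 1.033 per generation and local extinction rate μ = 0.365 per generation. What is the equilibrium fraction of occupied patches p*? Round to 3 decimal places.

0.647

Setting dp/dt = 0 and dividing through by p* gives γ·(1−p*) = μ.
So p* = 1 − μ/γ = 1 − 0.365/1.033 = 1 − 0.3533 = 0.6467.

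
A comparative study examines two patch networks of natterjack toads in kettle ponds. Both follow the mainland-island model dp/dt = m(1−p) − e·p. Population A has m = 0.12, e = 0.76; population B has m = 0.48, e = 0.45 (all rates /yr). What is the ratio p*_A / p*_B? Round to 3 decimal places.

0.264

A: p*_A = m/(m+e) = 0.12/0.8800 = 0.1364.
B: p*_B = 0.48/0.9300 = 0.5161.
p*_A / p*_B = 0.1364/0.5161 = 0.2642.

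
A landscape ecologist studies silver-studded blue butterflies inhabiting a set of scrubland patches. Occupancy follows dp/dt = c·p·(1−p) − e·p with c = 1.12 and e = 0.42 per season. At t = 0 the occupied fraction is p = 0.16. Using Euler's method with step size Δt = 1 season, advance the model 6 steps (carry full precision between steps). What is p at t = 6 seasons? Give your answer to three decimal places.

0.614

Update rule: p ← p + [c·p·(1−p) − e·p]·Δt with Δt = 1.
t = 1: p = 0.16000 + (+0.08333) = 0.24333
t = 2: p = 0.24333 + (+0.10402) = 0.34734
t = 3: p = 0.34734 + (+0.10802) = 0.45536
t = 4: p = 0.45536 + (+0.08652) = 0.54188
t = 5: p = 0.54188 + (+0.05045) = 0.59232
t = 6: p = 0.59232 + (+0.02168) = 0.61400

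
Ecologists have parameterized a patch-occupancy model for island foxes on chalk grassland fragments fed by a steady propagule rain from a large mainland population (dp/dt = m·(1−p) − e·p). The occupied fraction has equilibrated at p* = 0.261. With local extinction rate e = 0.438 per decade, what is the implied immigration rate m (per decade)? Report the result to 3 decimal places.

0.155

At equilibrium m(1−p*) = e·p*, so m = e·p*/(1−p*).
m = 0.438 × 0.261 / 0.7390 = 0.1143/0.7390 = 0.1547.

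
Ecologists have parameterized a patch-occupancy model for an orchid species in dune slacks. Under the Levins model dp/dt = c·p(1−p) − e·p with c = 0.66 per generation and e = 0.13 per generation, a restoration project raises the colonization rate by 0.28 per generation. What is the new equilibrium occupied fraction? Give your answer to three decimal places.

Before: p* = 1 − 0.13/0.66 = 0.8030.
After the change, c = 0.94, e = 0.13, so p* = 1 − 0.13/0.94 = 0.8617.

0.862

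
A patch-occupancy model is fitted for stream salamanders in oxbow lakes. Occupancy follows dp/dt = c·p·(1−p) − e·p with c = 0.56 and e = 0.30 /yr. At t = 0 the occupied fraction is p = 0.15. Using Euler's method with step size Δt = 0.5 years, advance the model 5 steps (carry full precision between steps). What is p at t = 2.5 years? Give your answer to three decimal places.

0.221

Update rule: p ← p + [c·p·(1−p) − e·p]·Δt with Δt = 0.5.
t = 0.5: p = 0.15000 + (+0.01320) = 0.16320
t = 1: p = 0.16320 + (+0.01376) = 0.17696
t = 1.5: p = 0.17696 + (+0.01424) = 0.19120
t = 2: p = 0.19120 + (+0.01462) = 0.20581
t = 2.5: p = 0.20581 + (+0.01490) = 0.22071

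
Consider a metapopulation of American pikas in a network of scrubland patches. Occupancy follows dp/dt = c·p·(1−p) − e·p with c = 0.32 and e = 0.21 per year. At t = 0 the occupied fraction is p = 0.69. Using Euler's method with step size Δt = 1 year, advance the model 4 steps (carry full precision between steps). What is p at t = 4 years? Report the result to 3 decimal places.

Update rule: p ← p + [c·p·(1−p) − e·p]·Δt with Δt = 1.
t = 1: p = 0.69000 + (-0.07645) = 0.61355
t = 2: p = 0.61355 + (-0.05297) = 0.56058
t = 3: p = 0.56058 + (-0.03890) = 0.52168
t = 4: p = 0.52168 + (-0.02970) = 0.49198

0.492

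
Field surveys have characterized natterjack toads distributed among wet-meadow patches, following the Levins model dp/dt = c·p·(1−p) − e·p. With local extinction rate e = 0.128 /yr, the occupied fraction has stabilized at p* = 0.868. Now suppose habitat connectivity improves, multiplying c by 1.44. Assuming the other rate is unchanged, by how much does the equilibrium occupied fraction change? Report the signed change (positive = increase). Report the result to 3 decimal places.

0.040

Balance c(1−p*) = e gives c = e/(1 − 0.86800) = 0.128/0.13200 = 0.96970.
New p* = 1 − e/c = 1 − 0.12800/1.39637 = 0.90833.
Δp* = 0.90833 − 0.86800 = +0.04033.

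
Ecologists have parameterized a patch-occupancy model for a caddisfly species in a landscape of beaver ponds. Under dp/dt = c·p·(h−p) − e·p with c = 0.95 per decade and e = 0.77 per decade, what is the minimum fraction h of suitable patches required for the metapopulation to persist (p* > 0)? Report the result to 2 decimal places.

0.81

p* = h − e/c is positive only when h > e/c.
h_min = e/c = 0.77/0.95 = 0.8105.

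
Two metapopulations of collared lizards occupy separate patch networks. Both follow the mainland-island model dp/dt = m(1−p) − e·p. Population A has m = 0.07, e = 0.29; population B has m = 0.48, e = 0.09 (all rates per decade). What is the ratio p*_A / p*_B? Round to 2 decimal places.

0.23

A: p*_A = m/(m+e) = 0.07/0.3600 = 0.1944.
B: p*_B = 0.48/0.5700 = 0.8421.
p*_A / p*_B = 0.1944/0.8421 = 0.2309.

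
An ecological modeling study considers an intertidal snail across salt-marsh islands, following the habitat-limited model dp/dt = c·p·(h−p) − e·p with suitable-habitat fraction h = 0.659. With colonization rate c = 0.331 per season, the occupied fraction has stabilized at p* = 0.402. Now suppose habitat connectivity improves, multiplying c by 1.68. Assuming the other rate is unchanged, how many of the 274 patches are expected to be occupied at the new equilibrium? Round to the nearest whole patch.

139

Balance c(h−p*) = e gives e = 0.331×(0.659 − 0.40200) = 0.08507.
New p* = 0.659 − e/c = 0.659 − 0.08507/0.55608 = 0.50602.
Expected occupied = 274 × 0.50602 = 138.65 ≈ 139.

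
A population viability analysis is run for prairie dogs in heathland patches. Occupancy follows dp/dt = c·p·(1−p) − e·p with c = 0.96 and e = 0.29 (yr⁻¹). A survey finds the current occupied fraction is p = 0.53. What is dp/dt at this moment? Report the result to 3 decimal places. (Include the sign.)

Colonization term: c·p·(1−p) = 0.96×0.53×0.4700 = 0.23914.
Extinction term: e·p = 0.15370.
dp/dt = 0.23914 − 0.15370 = 0.08544.

0.085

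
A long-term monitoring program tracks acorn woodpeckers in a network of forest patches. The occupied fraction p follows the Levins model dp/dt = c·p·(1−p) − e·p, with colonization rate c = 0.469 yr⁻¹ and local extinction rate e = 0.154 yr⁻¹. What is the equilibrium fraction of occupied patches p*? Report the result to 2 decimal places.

Setting dp/dt = 0 and dividing through by p* gives c·(1−p*) = e.
So p* = 1 − e/c = 1 − 0.154/0.469 = 1 − 0.3284 = 0.6716.

0.67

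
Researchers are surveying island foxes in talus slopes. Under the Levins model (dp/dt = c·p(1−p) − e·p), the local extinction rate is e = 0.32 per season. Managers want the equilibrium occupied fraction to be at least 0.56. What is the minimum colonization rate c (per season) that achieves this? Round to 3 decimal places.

p* = 1 − e/c ≥ 0.56 requires e/c ≤ 0.4400, i.e. c ≥ e/0.4400.
c_min = 0.32/0.4400 = 0.7273.

0.727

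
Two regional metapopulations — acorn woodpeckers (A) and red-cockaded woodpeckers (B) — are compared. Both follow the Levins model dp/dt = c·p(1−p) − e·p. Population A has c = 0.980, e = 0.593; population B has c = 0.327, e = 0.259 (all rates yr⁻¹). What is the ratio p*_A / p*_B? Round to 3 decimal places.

1.899

A: p*_A = 1 − 0.593/0.980 = 0.3949.
B: p*_B = 1 − 0.259/0.327 = 0.2080.
p*_A / p*_B = 0.3949/0.2080 = 1.8990.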